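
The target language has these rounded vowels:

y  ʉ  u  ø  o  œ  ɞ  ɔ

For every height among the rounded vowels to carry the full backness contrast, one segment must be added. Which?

/ɵ/

height            front     central   back    
high              y         ʉ         u       
high-mid          ø         —         o       
low-mid           œ         ɞ         ɔ       
The high-mid row has no central member, so the gap is the high-mid central rounded vowel /ɵ/.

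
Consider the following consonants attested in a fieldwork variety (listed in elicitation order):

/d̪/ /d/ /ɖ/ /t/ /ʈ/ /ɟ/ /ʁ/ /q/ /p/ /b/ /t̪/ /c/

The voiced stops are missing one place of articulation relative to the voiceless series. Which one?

uvular

place of articulation  voiceless  voiced  
bilabial          p         b       
dental            t̪        d̪      
alveolar          t         d       
retroflex         ʈ         ɖ       
palatal           c         ɟ       
uvular            q         —       
Every place of articulation has a voiced member except uvular, where /ɢ/ would be expected.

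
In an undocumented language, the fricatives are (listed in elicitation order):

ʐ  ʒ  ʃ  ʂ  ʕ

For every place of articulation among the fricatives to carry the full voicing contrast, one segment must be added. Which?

/ħ/

place of articulation  voiceless  voiced  
postalveolar      ʃ         ʒ       
retroflex         ʂ         ʐ       
pharyngeal        —         ʕ       
The pharyngeal row has no voiceless member, so the gap is the voiceless pharyngeal fricative /ħ/.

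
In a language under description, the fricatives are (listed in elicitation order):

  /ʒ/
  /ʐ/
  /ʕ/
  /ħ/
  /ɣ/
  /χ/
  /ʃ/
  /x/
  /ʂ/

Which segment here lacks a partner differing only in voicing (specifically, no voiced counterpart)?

Postalveolar: /ʃ/ ~ /ʒ/
Retroflex: /ʂ/ ~ /ʐ/
Velar: /x/ ~ /ɣ/
Pharyngeal: /ħ/ ~ /ʕ/
Uvular: only /χ/ (voiceless); no voiced partner.
So /χ/ is the unpaired segment.

/χ/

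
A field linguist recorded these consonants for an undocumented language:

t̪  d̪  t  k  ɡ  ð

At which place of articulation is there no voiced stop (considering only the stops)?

alveolar

dental: voiceless /t̪/, voiced /d̪/.
alveolar: voiceless /t/, voiced —.
velar: voiceless /k/, voiced /ɡ/.
Every place of articulation has a voiced member except alveolar, where /d/ would be expected.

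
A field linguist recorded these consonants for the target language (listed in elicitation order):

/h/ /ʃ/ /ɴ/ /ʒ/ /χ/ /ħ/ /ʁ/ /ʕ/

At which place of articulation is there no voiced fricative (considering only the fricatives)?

Voiceless: /ʃ/ (postalveolar), /χ/ (uvular), /ħ/ (pharyngeal), /h/ (glottal).
Voiced: /ʒ/ (postalveolar), /ʁ/ (uvular), /ʕ/ (pharyngeal).
Every place of articulation has a voiced member except glottal, where /ɦ/ would be expected.

glottal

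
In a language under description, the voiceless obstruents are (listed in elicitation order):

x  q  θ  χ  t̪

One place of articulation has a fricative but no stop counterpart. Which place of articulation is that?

velar

Stop: /t̪/ (dental), /q/ (uvular).
Fricative: /θ/ (dental), /x/ (velar), /χ/ (uvular).
Every place of articulation has a stop member except velar, where /k/ would be expected.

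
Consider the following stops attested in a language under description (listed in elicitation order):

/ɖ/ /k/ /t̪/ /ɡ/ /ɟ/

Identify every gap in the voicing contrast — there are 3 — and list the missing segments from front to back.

/d̪/, /ʈ/, /c/

Voiceless: /t̪/ (dental), /k/ (velar).
Voiced: /ɖ/ (retroflex), /ɟ/ (palatal), /ɡ/ (velar).
Gaps, from front to back: dental lacks voiced (/d̪/); retroflex lacks voiceless (/ʈ/); palatal lacks voiceless (/c/).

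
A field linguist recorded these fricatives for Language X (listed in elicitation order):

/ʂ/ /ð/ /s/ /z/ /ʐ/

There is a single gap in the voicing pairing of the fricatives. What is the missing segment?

dental: voiceless —, voiced /ð/.
alveolar: voiceless /s/, voiced /z/.
retroflex: voiceless /ʂ/, voiced /ʐ/.
The dental row has no voiceless member, so the gap is the voiceless dental fricative /θ/.

/θ/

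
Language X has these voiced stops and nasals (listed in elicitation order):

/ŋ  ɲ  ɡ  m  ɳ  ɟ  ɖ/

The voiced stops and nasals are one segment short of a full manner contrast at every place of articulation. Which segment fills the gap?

Oral stop: /ɖ/ (retroflex), /ɟ/ (palatal), /ɡ/ (velar).
Nasal: /m/ (bilabial), /ɳ/ (retroflex), /ɲ/ (palatal), /ŋ/ (velar).
The bilabial row has no oral stop member, so the gap is the bilabial oral stop /b/.

/b/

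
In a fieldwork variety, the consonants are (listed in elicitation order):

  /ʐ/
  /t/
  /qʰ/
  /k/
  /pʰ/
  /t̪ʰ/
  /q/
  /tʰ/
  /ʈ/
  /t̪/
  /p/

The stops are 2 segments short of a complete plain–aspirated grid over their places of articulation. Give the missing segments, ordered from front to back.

/ʈʰ/, /kʰ/

place of articulation  plain     aspirated
bilabial          p         pʰ      
dental            t̪        t̪ʰ     
alveolar          t         tʰ      
retroflex         ʈ         —       
velar             k         —       
uvular            q         qʰ      
Gaps, from front to back: retroflex lacks aspirated (/ʈʰ/); velar lacks aspirated (/kʰ/).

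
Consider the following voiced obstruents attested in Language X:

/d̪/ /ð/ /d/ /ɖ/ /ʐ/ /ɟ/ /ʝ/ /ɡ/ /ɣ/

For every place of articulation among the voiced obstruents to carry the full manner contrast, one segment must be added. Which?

Stop: /d̪/ (dental), /d/ (alveolar), /ɖ/ (retroflex), /ɟ/ (palatal), /ɡ/ (velar).
Fricative: /ð/ (dental), /ʐ/ (retroflex), /ʝ/ (palatal), /ɣ/ (velar).
The alveolar row has no fricative member, so the gap is the alveolar fricative /z/.

/z/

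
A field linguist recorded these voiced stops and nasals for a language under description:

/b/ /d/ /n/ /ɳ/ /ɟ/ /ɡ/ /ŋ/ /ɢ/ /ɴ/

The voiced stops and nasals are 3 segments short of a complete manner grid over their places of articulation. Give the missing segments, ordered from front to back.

Oral stop: /b/ (bilabial), /d/ (alveolar), /ɟ/ (palatal), /ɡ/ (velar), /ɢ/ (uvular).
Nasal: /n/ (alveolar), /ɳ/ (retroflex), /ŋ/ (velar), /ɴ/ (uvular).
Gaps, from front to back: bilabial lacks nasal (/m/); retroflex lacks oral stop (/ɖ/); palatal lacks nasal (/ɲ/).

/m/, /ɖ/, /ɲ/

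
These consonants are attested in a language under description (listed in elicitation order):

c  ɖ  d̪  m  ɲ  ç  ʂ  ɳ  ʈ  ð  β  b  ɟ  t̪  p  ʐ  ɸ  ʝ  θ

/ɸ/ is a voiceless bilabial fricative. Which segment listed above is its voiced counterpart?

/β/

The voiced counterpart is a voiced bilabial fricative — in this inventory, /β/.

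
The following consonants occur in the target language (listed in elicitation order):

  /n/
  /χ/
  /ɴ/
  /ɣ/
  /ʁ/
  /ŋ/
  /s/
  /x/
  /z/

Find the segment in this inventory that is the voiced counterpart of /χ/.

/ʁ/

/χ/ is a voiceless uvular fricative.
The voiced counterpart is a voiced uvular fricative — in this inventory, /ʁ/.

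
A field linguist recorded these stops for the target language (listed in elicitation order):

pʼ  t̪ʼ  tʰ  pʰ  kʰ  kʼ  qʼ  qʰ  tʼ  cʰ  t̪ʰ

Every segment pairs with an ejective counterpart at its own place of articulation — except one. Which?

/cʰ/

Bilabial: /pʰ/ ~ /pʼ/
Dental: /t̪ʰ/ ~ /t̪ʼ/
Alveolar: /tʰ/ ~ /tʼ/
Velar: /kʰ/ ~ /kʼ/
Uvular: /qʰ/ ~ /qʼ/
Palatal: only /cʰ/ (aspirated); no ejective partner.
So /cʰ/ is the unpaired segment.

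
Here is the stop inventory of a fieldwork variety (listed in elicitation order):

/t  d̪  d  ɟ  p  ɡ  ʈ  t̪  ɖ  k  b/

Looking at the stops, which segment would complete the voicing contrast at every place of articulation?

/c/

Voiceless: /p/ (bilabial), /t̪/ (dental), /t/ (alveolar), /ʈ/ (retroflex), /k/ (velar).
Voiced: /b/ (bilabial), /d̪/ (dental), /d/ (alveolar), /ɖ/ (retroflex), /ɟ/ (palatal), /ɡ/ (velar).
The palatal row has no voiceless member, so the gap is the voiceless palatal stop /c/.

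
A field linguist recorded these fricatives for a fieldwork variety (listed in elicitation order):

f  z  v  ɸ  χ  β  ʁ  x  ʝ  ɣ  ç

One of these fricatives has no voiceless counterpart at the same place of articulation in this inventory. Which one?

Bilabial: /ɸ/ ~ /β/
Labiodental: /f/ ~ /v/
Palatal: /ç/ ~ /ʝ/
Velar: /x/ ~ /ɣ/
Uvular: /χ/ ~ /ʁ/
Alveolar: only /z/ (voiced); no voiceless partner.
So /z/ is the unpaired segment.

/z/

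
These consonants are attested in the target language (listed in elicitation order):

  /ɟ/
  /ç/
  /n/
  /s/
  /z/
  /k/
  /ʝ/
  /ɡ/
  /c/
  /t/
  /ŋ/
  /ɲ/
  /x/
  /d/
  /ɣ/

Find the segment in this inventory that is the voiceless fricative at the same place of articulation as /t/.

/t/ is a voiceless alveolar stop.
The voiceless fricative at the same place is a voiceless alveolar fricative — in this inventory, /s/.

/s/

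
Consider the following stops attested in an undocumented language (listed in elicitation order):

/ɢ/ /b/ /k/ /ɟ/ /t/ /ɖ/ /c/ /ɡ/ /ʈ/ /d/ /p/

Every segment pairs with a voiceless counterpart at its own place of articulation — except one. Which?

Bilabial: /p/ ~ /b/
Alveolar: /t/ ~ /d/
Retroflex: /ʈ/ ~ /ɖ/
Palatal: /c/ ~ /ɟ/
Velar: /k/ ~ /ɡ/
Uvular: only /ɢ/ (voiced); no voiceless partner.
So /ɢ/ is the unpaired segment.

/ɢ/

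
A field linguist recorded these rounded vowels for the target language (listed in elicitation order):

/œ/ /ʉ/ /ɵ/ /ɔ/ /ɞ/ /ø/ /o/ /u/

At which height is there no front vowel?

Front: /ø/ (high-mid), /œ/ (low-mid).
Central: /ʉ/ (high), /ɵ/ (high-mid), /ɞ/ (low-mid).
Back: /u/ (high), /o/ (high-mid), /ɔ/ (low-mid).
Every height has a front member except high, where /y/ would be expected.

high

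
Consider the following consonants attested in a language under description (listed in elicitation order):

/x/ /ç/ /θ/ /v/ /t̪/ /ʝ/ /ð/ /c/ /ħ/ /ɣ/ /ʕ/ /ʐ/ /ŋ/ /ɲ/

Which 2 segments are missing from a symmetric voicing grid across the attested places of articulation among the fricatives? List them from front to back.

place of articulation  voiceless  voiced  
labiodental       —         v       
dental            θ         ð       
retroflex         —         ʐ       
palatal           ç         ʝ       
velar             x         ɣ       
pharyngeal        ħ         ʕ       
Gaps, from front to back: labiodental lacks voiceless (/f/); retroflex lacks voiceless (/ʂ/).

/f/, /ʂ/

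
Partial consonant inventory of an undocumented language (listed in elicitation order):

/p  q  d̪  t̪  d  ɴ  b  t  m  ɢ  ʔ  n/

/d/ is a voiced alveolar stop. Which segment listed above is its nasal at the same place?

The nasal at the same place is an alveolar nasal — in this inventory, /n/.

/n/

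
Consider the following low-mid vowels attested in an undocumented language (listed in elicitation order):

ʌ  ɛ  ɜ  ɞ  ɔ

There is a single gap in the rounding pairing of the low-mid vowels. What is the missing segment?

/œ/

backness          unrounded  rounded 
front             ɛ         —       
central           ɜ         ɞ       
back              ʌ         ɔ       
The front row has no rounded member, so the gap is the front rounded vowel /œ/.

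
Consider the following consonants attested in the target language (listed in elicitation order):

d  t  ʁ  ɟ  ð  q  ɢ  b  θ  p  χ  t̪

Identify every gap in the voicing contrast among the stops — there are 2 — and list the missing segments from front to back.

place of articulation  voiceless  voiced  
bilabial          p         b       
dental            t̪        —       
alveolar          t         d       
palatal           —         ɟ       
uvular            q         ɢ       
Gaps, from front to back: dental lacks voiced (/d̪/); palatal lacks voiceless (/c/).

/d̪/, /c/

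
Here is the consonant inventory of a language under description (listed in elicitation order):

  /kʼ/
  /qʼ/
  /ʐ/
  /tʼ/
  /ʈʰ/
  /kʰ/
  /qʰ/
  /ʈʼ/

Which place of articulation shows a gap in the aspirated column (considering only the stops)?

place of articulation  aspirated  ejective
alveolar          —         tʼ      
retroflex         ʈʰ        ʈʼ      
velar             kʰ        kʼ      
uvular            qʰ        qʼ      
Every place of articulation has an aspirated member except alveolar, where /tʰ/ would be expected.

alveolar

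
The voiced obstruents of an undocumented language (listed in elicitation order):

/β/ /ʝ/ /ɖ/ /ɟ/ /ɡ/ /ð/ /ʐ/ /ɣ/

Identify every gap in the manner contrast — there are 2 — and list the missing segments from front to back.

/b/, /d̪/

place of articulation  stop      fricative
bilabial          —         β       
dental            —         ð       
retroflex         ɖ         ʐ       
palatal           ɟ         ʝ       
velar             ɡ         ɣ       
Gaps, from front to back: bilabial lacks stop (/b/); dental lacks stop (/d̪/).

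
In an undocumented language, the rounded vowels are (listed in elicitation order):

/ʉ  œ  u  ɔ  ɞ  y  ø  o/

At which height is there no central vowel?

high-mid

high: front /y/, central /ʉ/, back /u/.
high-mid: front /ø/, central —, back /o/.
low-mid: front /œ/, central /ɞ/, back /ɔ/.
Every height has a central member except high-mid, where /ɵ/ would be expected.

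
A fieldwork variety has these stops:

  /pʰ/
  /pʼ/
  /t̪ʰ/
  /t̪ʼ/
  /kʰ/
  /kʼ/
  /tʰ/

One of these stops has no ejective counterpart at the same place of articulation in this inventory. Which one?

/tʰ/

Bilabial: /pʰ/ ~ /pʼ/
Dental: /t̪ʰ/ ~ /t̪ʼ/
Velar: /kʰ/ ~ /kʼ/
Alveolar: only /tʰ/ (aspirated); no ejective partner.
So /tʰ/ is the unpaired segment.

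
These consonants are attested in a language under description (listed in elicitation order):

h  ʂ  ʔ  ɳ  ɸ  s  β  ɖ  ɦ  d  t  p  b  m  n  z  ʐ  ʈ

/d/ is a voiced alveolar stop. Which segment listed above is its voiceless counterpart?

/t/

The voiceless counterpart is a voiceless alveolar stop — in this inventory, /t/.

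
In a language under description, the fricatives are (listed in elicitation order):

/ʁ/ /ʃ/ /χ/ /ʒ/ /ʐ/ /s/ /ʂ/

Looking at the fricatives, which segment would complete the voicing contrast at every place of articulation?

/z/

place of articulation  voiceless  voiced  
alveolar          s         —       
postalveolar      ʃ         ʒ       
retroflex         ʂ         ʐ       
uvular            χ         ʁ       
The alveolar row has no voiced member, so the gap is the voiced alveolar fricative /z/.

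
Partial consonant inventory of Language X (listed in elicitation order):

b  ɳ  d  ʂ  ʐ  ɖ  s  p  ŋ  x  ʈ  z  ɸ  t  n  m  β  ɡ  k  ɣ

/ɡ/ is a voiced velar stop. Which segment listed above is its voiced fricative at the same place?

/ɣ/

The voiced fricative at the same place is a voiced velar fricative — in this inventory, /ɣ/.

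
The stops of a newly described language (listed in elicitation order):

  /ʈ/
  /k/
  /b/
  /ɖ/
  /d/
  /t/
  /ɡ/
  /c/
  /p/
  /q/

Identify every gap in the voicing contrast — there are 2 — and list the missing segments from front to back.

/ɟ/, /ɢ/

Voiceless: /p/ (bilabial), /t/ (alveolar), /ʈ/ (retroflex), /c/ (palatal), /k/ (velar), /q/ (uvular).
Voiced: /b/ (bilabial), /d/ (alveolar), /ɖ/ (retroflex), /ɡ/ (velar).
Gaps, from front to back: palatal lacks voiced (/ɟ/); uvular lacks voiced (/ɢ/).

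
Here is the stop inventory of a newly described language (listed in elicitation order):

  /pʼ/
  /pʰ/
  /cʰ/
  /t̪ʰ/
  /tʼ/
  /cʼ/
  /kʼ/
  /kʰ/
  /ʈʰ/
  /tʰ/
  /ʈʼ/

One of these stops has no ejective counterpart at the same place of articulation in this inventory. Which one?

/t̪ʰ/

Bilabial: /pʰ/ ~ /pʼ/
Alveolar: /tʰ/ ~ /tʼ/
Retroflex: /ʈʰ/ ~ /ʈʼ/
Palatal: /cʰ/ ~ /cʼ/
Velar: /kʰ/ ~ /kʼ/
Dental: only /t̪ʰ/ (aspirated); no ejective partner.
So /t̪ʰ/ is the unpaired segment.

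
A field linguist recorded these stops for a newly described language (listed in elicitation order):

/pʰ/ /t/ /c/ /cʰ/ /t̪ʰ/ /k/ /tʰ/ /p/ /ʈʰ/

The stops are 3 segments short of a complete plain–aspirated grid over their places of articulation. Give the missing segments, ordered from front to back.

/t̪/, /ʈ/, /kʰ/

Plain: /p/ (bilabial), /t/ (alveolar), /c/ (palatal), /k/ (velar).
Aspirated: /pʰ/ (bilabial), /t̪ʰ/ (dental), /tʰ/ (alveolar), /ʈʰ/ (retroflex), /cʰ/ (palatal).
Gaps, from front to back: dental lacks plain (/t̪/); retroflex lacks plain (/ʈ/); velar lacks aspirated (/kʰ/).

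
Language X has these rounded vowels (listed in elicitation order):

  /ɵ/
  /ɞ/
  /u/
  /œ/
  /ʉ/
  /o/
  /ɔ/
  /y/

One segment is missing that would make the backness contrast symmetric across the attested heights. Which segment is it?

Front: /y/ (high), /œ/ (low-mid).
Central: /ʉ/ (high), /ɵ/ (high-mid), /ɞ/ (low-mid).
Back: /u/ (high), /o/ (high-mid), /ɔ/ (low-mid).
The high-mid row has no front member, so the gap is the high-mid front rounded vowel /ø/.

/ø/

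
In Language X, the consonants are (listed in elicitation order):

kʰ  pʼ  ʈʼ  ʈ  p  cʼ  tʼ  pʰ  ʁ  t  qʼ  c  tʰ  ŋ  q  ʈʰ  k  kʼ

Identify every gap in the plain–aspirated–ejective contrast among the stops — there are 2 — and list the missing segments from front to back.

bilabial: plain /p/, aspirated /pʰ/, ejective /pʼ/.
alveolar: plain /t/, aspirated /tʰ/, ejective /tʼ/.
retroflex: plain /ʈ/, aspirated /ʈʰ/, ejective /ʈʼ/.
palatal: plain /c/, aspirated —, ejective /cʼ/.
velar: plain /k/, aspirated /kʰ/, ejective /kʼ/.
uvular: plain /q/, aspirated —, ejective /qʼ/.
Gaps, from front to back: palatal lacks aspirated (/cʰ/); uvular lacks aspirated (/qʰ/).

/cʰ/, /qʰ/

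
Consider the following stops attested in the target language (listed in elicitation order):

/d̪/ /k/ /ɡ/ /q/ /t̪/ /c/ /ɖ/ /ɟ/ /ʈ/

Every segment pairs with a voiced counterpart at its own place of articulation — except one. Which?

Dental: /t̪/ ~ /d̪/
Retroflex: /ʈ/ ~ /ɖ/
Palatal: /c/ ~ /ɟ/
Velar: /k/ ~ /ɡ/
Uvular: only /q/ (voiceless); no voiced partner.
So /q/ is the unpaired segment.

/q/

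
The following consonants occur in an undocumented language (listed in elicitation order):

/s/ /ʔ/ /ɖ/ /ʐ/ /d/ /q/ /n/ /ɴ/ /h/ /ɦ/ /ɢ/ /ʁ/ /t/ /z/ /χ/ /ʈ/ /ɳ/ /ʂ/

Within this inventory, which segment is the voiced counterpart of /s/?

/s/ is a voiceless alveolar fricative.
The voiced counterpart is a voiced alveolar fricative — in this inventory, /z/.

/z/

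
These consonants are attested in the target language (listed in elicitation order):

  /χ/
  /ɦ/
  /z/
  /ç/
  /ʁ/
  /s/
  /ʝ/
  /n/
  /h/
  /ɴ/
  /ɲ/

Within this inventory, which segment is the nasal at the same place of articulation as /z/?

/n/

/z/ is a voiced alveolar fricative.
The nasal at the same place is an alveolar nasal — in this inventory, /n/.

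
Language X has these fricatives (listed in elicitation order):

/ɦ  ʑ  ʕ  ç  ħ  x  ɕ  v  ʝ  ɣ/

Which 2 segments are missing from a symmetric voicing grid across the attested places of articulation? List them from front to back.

/f/, /h/

labiodental: voiceless —, voiced /v/.
alveolo-palatal: voiceless /ɕ/, voiced /ʑ/.
palatal: voiceless /ç/, voiced /ʝ/.
velar: voiceless /x/, voiced /ɣ/.
pharyngeal: voiceless /ħ/, voiced /ʕ/.
glottal: voiceless —, voiced /ɦ/.
Gaps, from front to back: labiodental lacks voiceless (/f/); glottal lacks voiceless (/h/).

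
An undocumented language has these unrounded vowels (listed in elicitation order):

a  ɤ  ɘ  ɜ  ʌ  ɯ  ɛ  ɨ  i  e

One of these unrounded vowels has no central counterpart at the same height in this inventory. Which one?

/a/

High: /i/ ~ /ɨ/ ~ /ɯ/
High-mid: /e/ ~ /ɘ/ ~ /ɤ/
Low-mid: /ɛ/ ~ /ɜ/ ~ /ʌ/
Low: only /a/ (front); no central partner.
So /a/ is the unpaired segment.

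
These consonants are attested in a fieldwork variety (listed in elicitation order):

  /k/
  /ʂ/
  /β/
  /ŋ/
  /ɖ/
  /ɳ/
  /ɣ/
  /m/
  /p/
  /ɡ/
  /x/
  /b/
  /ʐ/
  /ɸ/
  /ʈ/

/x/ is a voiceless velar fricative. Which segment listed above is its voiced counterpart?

The voiced counterpart is a voiced velar fricative — in this inventory, /ɣ/.

/ɣ/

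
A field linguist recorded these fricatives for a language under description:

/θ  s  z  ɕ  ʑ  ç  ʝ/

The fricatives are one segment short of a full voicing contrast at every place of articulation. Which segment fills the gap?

dental: voiceless /θ/, voiced —.
alveolar: voiceless /s/, voiced /z/.
alveolo-palatal: voiceless /ɕ/, voiced /ʑ/.
palatal: voiceless /ç/, voiced /ʝ/.
The dental row has no voiced member, so the gap is the voiced dental fricative /ð/.

/ð/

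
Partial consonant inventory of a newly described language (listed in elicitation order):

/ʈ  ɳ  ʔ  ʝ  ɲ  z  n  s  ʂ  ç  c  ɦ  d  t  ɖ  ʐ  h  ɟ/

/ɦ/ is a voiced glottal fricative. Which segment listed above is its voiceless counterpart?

The voiceless counterpart is a voiceless glottal fricative — in this inventory, /h/.

/h/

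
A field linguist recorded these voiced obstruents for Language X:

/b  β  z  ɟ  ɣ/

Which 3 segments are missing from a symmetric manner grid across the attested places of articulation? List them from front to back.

/d/, /ʝ/, /ɡ/

bilabial: stop /b/, fricative /β/.
alveolar: stop —, fricative /z/.
palatal: stop /ɟ/, fricative —.
velar: stop —, fricative /ɣ/.
Gaps, from front to back: alveolar lacks stop (/d/); palatal lacks fricative (/ʝ/); velar lacks stop (/ɡ/).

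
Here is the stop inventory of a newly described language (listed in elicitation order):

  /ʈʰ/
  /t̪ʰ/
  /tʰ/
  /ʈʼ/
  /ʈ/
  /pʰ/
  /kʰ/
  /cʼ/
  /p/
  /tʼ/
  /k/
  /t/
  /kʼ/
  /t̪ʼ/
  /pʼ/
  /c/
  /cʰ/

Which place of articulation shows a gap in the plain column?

dental

Plain: /p/ (bilabial), /t/ (alveolar), /ʈ/ (retroflex), /c/ (palatal), /k/ (velar).
Aspirated: /pʰ/ (bilabial), /t̪ʰ/ (dental), /tʰ/ (alveolar), /ʈʰ/ (retroflex), /cʰ/ (palatal), /kʰ/ (velar).
Ejective: /pʼ/ (bilabial), /t̪ʼ/ (dental), /tʼ/ (alveolar), /ʈʼ/ (retroflex), /cʼ/ (palatal), /kʼ/ (velar).
Every place of articulation has a plain member except dental, where /t̪/ would be expected.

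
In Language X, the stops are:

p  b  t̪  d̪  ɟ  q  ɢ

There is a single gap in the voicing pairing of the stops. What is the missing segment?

/c/

bilabial: voiceless /p/, voiced /b/.
dental: voiceless /t̪/, voiced /d̪/.
palatal: voiceless —, voiced /ɟ/.
uvular: voiceless /q/, voiced /ɢ/.
The palatal row has no voiceless member, so the gap is the voiceless palatal stop /c/.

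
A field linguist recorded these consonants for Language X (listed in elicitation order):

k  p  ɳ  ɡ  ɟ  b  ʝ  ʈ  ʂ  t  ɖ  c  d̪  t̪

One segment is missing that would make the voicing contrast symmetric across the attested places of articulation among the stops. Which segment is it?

bilabial: voiceless /p/, voiced /b/.
dental: voiceless /t̪/, voiced /d̪/.
alveolar: voiceless /t/, voiced —.
retroflex: voiceless /ʈ/, voiced /ɖ/.
palatal: voiceless /c/, voiced /ɟ/.
velar: voiceless /k/, voiced /ɡ/.
The alveolar row has no voiced member, so the gap is the voiced alveolar stop /d/.

/d/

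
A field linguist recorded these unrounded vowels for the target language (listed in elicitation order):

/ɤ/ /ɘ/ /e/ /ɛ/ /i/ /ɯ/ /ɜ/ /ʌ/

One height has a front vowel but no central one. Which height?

height            front     central   back    
high              i         —         ɯ       
high-mid          e         ɘ         ɤ       
low-mid           ɛ         ɜ         ʌ       
Every height has a central member except high, where /ɨ/ would be expected.

high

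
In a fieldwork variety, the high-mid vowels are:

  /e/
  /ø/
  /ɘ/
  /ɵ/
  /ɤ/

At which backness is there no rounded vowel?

back

Unrounded: /e/ (front), /ɘ/ (central), /ɤ/ (back).
Rounded: /ø/ (front), /ɵ/ (central).
Every backness has a rounded member except back, where /o/ would be expected.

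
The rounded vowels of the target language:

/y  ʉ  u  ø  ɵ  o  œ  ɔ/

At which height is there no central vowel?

Front: /y/ (high), /ø/ (high-mid), /œ/ (low-mid).
Central: /ʉ/ (high), /ɵ/ (high-mid).
Back: /u/ (high), /o/ (high-mid), /ɔ/ (low-mid).
Every height has a central member except low-mid, where /ɞ/ would be expected.

low-mid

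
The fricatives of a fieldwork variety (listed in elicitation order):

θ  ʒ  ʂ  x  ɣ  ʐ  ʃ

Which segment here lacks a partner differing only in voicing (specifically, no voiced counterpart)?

Postalveolar: /ʃ/ ~ /ʒ/
Retroflex: /ʂ/ ~ /ʐ/
Velar: /x/ ~ /ɣ/
Dental: only /θ/ (voiceless); no voiced partner.
So /θ/ is the unpaired segment.

/θ/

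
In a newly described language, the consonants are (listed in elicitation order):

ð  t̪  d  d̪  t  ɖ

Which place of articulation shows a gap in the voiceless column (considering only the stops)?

retroflex

dental: voiceless /t̪/, voiced /d̪/.
alveolar: voiceless /t/, voiced /d/.
retroflex: voiceless —, voiced /ɖ/.
Every place of articulation has a voiceless member except retroflex, where /ʈ/ would be expected.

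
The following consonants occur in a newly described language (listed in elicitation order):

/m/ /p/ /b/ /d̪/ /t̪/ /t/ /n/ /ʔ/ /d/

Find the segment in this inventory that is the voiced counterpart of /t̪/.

/t̪/ is a voiceless dental stop.
The voiced counterpart is a voiced dental stop — in this inventory, /d̪/.

/d̪/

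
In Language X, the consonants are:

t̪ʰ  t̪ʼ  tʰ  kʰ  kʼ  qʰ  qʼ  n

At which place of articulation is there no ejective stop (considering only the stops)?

alveolar

place of articulation  aspirated  ejective
dental            t̪ʰ       t̪ʼ     
alveolar          tʰ        —       
velar             kʰ        kʼ      
uvular            qʰ        qʼ      
Every place of articulation has an ejective member except alveolar, where /tʼ/ would be expected.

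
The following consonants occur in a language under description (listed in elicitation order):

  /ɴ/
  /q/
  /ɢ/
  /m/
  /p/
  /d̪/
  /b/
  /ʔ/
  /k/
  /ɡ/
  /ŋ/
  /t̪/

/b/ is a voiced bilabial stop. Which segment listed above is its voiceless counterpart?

The voiceless counterpart is a voiceless bilabial stop — in this inventory, /p/.

/p/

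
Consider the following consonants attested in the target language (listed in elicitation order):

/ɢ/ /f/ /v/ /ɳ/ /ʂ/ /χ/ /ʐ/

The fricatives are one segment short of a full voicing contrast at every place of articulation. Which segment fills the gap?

Voiceless: /f/ (labiodental), /ʂ/ (retroflex), /χ/ (uvular).
Voiced: /v/ (labiodental), /ʐ/ (retroflex).
The uvular row has no voiced member, so the gap is the voiced uvular fricative /ʁ/.

/ʁ/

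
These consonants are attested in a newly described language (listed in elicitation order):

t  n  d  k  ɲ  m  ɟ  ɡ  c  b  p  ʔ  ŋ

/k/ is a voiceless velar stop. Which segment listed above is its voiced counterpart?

/ɡ/

The voiced counterpart is a voiced velar stop — in this inventory, /ɡ/.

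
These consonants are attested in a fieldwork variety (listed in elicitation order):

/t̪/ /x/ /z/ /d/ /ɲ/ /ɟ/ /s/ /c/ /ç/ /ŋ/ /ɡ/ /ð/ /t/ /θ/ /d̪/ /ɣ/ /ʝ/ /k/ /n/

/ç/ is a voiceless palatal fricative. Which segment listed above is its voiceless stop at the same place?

/c/

The voiceless stop at the same place is a voiceless palatal stop — in this inventory, /c/.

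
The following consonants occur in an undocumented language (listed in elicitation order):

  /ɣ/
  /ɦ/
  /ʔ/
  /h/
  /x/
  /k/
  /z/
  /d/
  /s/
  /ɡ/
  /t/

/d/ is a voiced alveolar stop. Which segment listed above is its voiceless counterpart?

/t/

The voiceless counterpart is a voiceless alveolar stop — in this inventory, /t/.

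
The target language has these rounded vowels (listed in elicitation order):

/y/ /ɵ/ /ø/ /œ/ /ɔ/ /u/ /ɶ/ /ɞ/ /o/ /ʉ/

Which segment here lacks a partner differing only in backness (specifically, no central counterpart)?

/ɶ/

High: /y/ ~ /ʉ/ ~ /u/
High-mid: /ø/ ~ /ɵ/ ~ /o/
Low-mid: /œ/ ~ /ɞ/ ~ /ɔ/
Low: only /ɶ/ (front); no central partner.
So /ɶ/ is the unpaired segment.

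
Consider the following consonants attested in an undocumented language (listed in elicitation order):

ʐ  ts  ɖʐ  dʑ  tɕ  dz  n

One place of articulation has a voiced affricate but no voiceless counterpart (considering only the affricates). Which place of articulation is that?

alveolar: voiceless /ts/, voiced /dz/.
retroflex: voiceless —, voiced /ɖʐ/.
alveolo-palatal: voiceless /tɕ/, voiced /dʑ/.
Every place of articulation has a voiceless member except retroflex, where /ʈʂ/ would be expected.

retroflex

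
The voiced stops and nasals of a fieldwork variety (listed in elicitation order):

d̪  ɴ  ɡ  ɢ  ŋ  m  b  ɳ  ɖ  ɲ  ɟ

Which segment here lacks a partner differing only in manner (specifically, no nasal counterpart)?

/d̪/

Bilabial: /b/ ~ /m/
Retroflex: /ɖ/ ~ /ɳ/
Palatal: /ɟ/ ~ /ɲ/
Velar: /ɡ/ ~ /ŋ/
Uvular: /ɢ/ ~ /ɴ/
Dental: only /d̪/ (oral stop); no nasal partner.
So /d̪/ is the unpaired segment.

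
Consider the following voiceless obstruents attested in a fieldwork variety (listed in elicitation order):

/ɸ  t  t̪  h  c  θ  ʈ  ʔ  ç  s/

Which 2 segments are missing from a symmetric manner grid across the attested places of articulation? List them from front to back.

/p/, /ʂ/

Stop: /t̪/ (dental), /t/ (alveolar), /ʈ/ (retroflex), /c/ (palatal), /ʔ/ (glottal).
Fricative: /ɸ/ (bilabial), /θ/ (dental), /s/ (alveolar), /ç/ (palatal), /h/ (glottal).
Gaps, from front to back: bilabial lacks stop (/p/); retroflex lacks fricative (/ʂ/).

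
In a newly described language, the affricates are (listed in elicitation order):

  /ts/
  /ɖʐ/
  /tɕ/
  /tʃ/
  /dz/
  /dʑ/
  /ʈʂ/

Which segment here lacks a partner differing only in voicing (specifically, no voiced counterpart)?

/tʃ/

Alveolar: /ts/ ~ /dz/
Retroflex: /ʈʂ/ ~ /ɖʐ/
Alveolo-palatal: /tɕ/ ~ /dʑ/
Postalveolar: only /tʃ/ (voiceless); no voiced partner.
So /tʃ/ is the unpaired segment.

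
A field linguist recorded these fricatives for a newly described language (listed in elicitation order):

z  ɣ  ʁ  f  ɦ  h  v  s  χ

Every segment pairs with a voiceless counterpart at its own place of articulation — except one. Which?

/ɣ/

Labiodental: /f/ ~ /v/
Alveolar: /s/ ~ /z/
Uvular: /χ/ ~ /ʁ/
Glottal: /h/ ~ /ɦ/
Velar: only /ɣ/ (voiced); no voiceless partner.
So /ɣ/ is the unpaired segment.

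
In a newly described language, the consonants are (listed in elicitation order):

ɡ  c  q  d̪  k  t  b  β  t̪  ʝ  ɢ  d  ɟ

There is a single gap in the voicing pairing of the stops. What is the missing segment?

bilabial: voiceless —, voiced /b/.
dental: voiceless /t̪/, voiced /d̪/.
alveolar: voiceless /t/, voiced /d/.
palatal: voiceless /c/, voiced /ɟ/.
velar: voiceless /k/, voiced /ɡ/.
uvular: voiceless /q/, voiced /ɢ/.
The bilabial row has no voiceless member, so the gap is the voiceless bilabial stop /p/.

/p/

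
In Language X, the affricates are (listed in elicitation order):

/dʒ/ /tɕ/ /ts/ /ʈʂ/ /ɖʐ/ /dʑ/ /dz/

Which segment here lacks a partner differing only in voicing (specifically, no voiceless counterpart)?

Alveolar: /ts/ ~ /dz/
Retroflex: /ʈʂ/ ~ /ɖʐ/
Alveolo-palatal: /tɕ/ ~ /dʑ/
Postalveolar: only /dʒ/ (voiced); no voiceless partner.
So /dʒ/ is the unpaired segment.

/dʒ/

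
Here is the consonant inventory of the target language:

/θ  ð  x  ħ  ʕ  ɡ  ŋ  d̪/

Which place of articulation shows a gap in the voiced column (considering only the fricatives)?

velar

Voiceless: /θ/ (dental), /x/ (velar), /ħ/ (pharyngeal).
Voiced: /ð/ (dental), /ʕ/ (pharyngeal).
Every place of articulation has a voiced member except velar, where /ɣ/ would be expected.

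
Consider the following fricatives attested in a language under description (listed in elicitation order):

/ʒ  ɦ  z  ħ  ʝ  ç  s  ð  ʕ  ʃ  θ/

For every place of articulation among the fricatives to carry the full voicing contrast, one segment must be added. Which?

dental: voiceless /θ/, voiced /ð/.
alveolar: voiceless /s/, voiced /z/.
postalveolar: voiceless /ʃ/, voiced /ʒ/.
palatal: voiceless /ç/, voiced /ʝ/.
pharyngeal: voiceless /ħ/, voiced /ʕ/.
glottal: voiceless —, voiced /ɦ/.
The glottal row has no voiceless member, so the gap is the voiceless glottal fricative /h/.

/h/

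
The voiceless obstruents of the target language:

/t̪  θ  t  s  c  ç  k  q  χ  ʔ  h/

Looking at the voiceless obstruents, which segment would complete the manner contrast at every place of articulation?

/x/

Stop: /t̪/ (dental), /t/ (alveolar), /c/ (palatal), /k/ (velar), /q/ (uvular), /ʔ/ (glottal).
Fricative: /θ/ (dental), /s/ (alveolar), /ç/ (palatal), /χ/ (uvular), /h/ (glottal).
The velar row has no fricative member, so the gap is the velar fricative /x/.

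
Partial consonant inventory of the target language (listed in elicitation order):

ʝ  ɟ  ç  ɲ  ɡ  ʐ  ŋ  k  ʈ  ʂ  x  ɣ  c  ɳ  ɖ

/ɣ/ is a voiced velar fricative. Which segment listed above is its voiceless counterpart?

/x/

The voiceless counterpart is a voiceless velar fricative — in this inventory, /x/.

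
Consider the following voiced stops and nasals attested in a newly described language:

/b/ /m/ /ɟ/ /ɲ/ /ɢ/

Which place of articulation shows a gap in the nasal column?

place of articulation  oral stop  nasal   
bilabial          b         m       
palatal           ɟ         ɲ       
uvular            ɢ         —       
Every place of articulation has a nasal member except uvular, where /ɴ/ would be expected.

uvular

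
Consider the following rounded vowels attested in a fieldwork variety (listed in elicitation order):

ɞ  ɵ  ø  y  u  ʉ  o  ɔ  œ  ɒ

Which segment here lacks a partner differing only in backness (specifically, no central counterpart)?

High: /y/ ~ /ʉ/ ~ /u/
High-mid: /ø/ ~ /ɵ/ ~ /o/
Low-mid: /œ/ ~ /ɞ/ ~ /ɔ/
Low: only /ɒ/ (back); no central partner.
So /ɒ/ is the unpaired segment.

/ɒ/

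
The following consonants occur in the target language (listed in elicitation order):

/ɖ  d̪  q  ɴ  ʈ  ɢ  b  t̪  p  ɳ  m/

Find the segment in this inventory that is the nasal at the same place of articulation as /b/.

/m/

/b/ is a voiced bilabial stop.
The nasal at the same place is a bilabial nasal — in this inventory, /m/.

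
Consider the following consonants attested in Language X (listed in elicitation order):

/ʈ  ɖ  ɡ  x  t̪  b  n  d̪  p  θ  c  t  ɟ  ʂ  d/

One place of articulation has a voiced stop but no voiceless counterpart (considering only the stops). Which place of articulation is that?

velar

bilabial: voiceless /p/, voiced /b/.
dental: voiceless /t̪/, voiced /d̪/.
alveolar: voiceless /t/, voiced /d/.
retroflex: voiceless /ʈ/, voiced /ɖ/.
palatal: voiceless /c/, voiced /ɟ/.
velar: voiceless —, voiced /ɡ/.
Every place of articulation has a voiceless member except velar, where /k/ would be expected.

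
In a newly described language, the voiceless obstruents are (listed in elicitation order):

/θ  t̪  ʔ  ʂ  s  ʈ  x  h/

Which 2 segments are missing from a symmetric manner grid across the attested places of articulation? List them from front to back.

/t/, /k/

place of articulation  stop      fricative
dental            t̪        θ       
alveolar          —         s       
retroflex         ʈ         ʂ       
velar             —         x       
glottal           ʔ         h       
Gaps, from front to back: alveolar lacks stop (/t/); velar lacks stop (/k/).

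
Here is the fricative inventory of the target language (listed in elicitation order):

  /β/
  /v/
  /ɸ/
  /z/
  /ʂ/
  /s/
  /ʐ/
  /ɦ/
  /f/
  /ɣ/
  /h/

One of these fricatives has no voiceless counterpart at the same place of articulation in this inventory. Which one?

/ɣ/

Bilabial: /ɸ/ ~ /β/
Labiodental: /f/ ~ /v/
Alveolar: /s/ ~ /z/
Retroflex: /ʂ/ ~ /ʐ/
Glottal: /h/ ~ /ɦ/
Velar: only /ɣ/ (voiced); no voiceless partner.
So /ɣ/ is the unpaired segment.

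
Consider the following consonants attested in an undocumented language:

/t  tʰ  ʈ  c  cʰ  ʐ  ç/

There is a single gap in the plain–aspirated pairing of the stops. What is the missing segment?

Plain: /t/ (alveolar), /ʈ/ (retroflex), /c/ (palatal).
Aspirated: /tʰ/ (alveolar), /cʰ/ (palatal).
The retroflex row has no aspirated member, so the gap is the aspirated retroflex stop /ʈʰ/.

/ʈʰ/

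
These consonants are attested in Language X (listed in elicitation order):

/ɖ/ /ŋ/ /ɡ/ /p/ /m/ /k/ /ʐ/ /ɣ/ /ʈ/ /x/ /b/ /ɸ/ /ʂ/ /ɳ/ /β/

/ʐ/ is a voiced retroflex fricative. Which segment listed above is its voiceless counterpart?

/ʂ/

The voiceless counterpart is a voiceless retroflex fricative — in this inventory, /ʂ/.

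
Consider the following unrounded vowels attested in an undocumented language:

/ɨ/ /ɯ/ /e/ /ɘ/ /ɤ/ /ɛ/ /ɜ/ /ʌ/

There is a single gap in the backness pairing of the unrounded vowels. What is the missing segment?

/i/

height            front     central   back    
high              —         ɨ         ɯ       
high-mid          e         ɘ         ɤ       
low-mid           ɛ         ɜ         ʌ       
The high row has no front member, so the gap is the high front unrounded vowel /i/.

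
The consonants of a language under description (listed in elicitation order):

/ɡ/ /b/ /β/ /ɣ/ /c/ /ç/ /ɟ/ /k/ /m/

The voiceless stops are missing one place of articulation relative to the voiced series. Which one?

bilabial

Voiceless: /c/ (palatal), /k/ (velar).
Voiced: /b/ (bilabial), /ɟ/ (palatal), /ɡ/ (velar).
Every place of articulation has a voiceless member except bilabial, where /p/ would be expected.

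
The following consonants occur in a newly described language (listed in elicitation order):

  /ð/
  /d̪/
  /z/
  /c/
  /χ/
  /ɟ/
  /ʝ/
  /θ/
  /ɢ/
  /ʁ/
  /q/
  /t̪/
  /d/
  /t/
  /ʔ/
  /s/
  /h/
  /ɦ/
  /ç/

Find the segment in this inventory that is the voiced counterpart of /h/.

/h/ is a voiceless glottal fricative.
The voiced counterpart is a voiced glottal fricative — in this inventory, /ɦ/.

/ɦ/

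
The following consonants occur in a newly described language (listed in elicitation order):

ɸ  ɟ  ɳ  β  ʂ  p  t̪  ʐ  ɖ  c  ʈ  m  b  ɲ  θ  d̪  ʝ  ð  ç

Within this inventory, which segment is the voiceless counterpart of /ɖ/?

/ʈ/

/ɖ/ is a voiced retroflex stop.
The voiceless counterpart is a voiceless retroflex stop — in this inventory, /ʈ/.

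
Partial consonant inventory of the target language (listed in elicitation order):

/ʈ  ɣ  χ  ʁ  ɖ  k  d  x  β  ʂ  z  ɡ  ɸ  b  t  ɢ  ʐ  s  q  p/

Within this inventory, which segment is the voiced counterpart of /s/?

/z/

/s/ is a voiceless alveolar fricative.
The voiced counterpart is a voiced alveolar fricative — in this inventory, /z/.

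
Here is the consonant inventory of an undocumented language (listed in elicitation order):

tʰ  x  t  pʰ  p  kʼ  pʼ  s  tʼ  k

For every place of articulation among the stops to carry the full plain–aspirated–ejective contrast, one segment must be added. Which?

place of articulation  plain     aspirated  ejective
bilabial          p         pʰ        pʼ      
alveolar          t         tʰ        tʼ      
velar             k         —         kʼ      
The velar row has no aspirated member, so the gap is the aspirated velar stop /kʰ/.

/kʰ/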